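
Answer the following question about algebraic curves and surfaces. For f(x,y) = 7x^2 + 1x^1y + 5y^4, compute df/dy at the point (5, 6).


df/dy = 1*x^1 + 4*5*y^3
At (5,6): 1*5^1 + 4*5*6^3
= 5 + 4320
= 4325

4325


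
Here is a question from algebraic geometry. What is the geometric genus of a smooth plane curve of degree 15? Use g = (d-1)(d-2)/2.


Using the genus formula for smooth plane curves:
g = (d-1)(d-2)/2
g = (15-1)(15-2)/2
g = 14*13/2
g = 182/2 = 91

91


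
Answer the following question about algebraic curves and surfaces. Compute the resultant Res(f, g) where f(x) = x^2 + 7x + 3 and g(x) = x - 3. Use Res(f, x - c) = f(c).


For Res(f, x - c), we evaluate f at x = c.
f(3) = 3^2 + 7*3 + 3
= 9 + 21 + 3
= 30 + 3 = 33
Res(f, g) = 33

33


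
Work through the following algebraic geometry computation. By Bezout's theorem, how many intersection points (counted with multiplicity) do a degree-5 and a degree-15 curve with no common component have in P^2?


Bezout's theorem states the intersection count equals the product of degrees.
Intersection count = 5 * 15 = 75

75


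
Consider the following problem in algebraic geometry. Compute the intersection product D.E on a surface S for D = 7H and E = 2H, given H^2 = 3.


Using bilinearity of the intersection pairing on a surface S:
(aH).(bH) = ab * (H.H)
We have H^2 = 3.
D.E = (7H).(2H) = 7*2*3
= 14*3
= 42

42


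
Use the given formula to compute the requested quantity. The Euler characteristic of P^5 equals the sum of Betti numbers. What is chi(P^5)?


The complex projective space P^5 has one cell in each even real dimension 0, 2, ..., 10.
The cohomology groups are H^{2k}(P^5) = Z for k = 0,...,5, and 0 otherwise.
Euler characteristic = sum of Betti numbers = 1 per even-dimensional cohomology group.
chi(P^5) = 5 + 1 = 6

6


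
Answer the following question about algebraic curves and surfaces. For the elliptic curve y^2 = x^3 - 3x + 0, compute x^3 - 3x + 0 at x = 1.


Compute x^3 - 3x + 0 at x = 1:
x^3 = 1^3 = 1
(-3)*x = (-3)*1 = -3
Sum: 1 - 3 + 0 = -2

-2


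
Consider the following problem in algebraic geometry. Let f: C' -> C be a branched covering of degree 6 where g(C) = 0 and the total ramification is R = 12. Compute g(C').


Riemann-Hurwitz formula: 2g' - 2 = d(2g - 2) + R
Given: d = 6, g = 0, R = 12
2g' - 2 = 6*(2*0 - 2) + 12
2g' - 2 = 6*(-2) + 12
2g' - 2 = -12 + 12 = 0
2g' = 2
g' = 1

1


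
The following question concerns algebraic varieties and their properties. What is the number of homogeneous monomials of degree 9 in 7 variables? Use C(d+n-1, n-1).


The number of degree-9 monomials in 7 variables is C(d+n-1, n-1).
= C(9+7-1, 7-1) = C(15, 6)
= 5005

5005


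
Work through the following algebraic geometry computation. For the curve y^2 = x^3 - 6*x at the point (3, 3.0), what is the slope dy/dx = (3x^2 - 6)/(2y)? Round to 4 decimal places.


Using implicit differentiation of y^2 = x^3 - 6*x:
2y * dy/dx = 3x^2 - 6
dy/dx = (3x^2 - 6)/(2y)
Numerator: 3*3^2 - 6 = 21
Denominator: 2*3.0 = 6.0
dy/dx = 21/6.0 = 3.5000

3.5000


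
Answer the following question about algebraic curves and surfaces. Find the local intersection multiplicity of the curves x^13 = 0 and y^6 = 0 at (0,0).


The intersection multiplicity of V(x^a) and V(y^b) at the origin is:
I(O; V(x^13), V(y^6)) = dim_k(k[x,y]/(x^13, y^6))
A basis for k[x,y]/(x^13, y^6) is the set of monomials x^i * y^j
where 0 <= i < 13 and 0 <= j < 6.
The number of such monomials is 13 * 6 = 78

78


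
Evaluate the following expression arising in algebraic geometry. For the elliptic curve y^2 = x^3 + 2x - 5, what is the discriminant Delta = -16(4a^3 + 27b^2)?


Compute each component:
4a^3 = 4*2^3 = 4*8 = 32
27b^2 = 27*(-5)^2 = 27*25 = 675
4a^3 + 27b^2 = 32 + 675 = 707
Delta = -16*707 = -11312

-11312


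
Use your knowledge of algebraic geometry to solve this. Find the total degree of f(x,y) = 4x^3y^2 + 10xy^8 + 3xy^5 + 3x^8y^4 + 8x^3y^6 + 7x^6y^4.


Examine each term for its total degree (sum of exponents).
  Term '4x^3y^2' has total degree 3+2 = 5.
  Term '10xy^8' has total degree 1+8 = 9.
  Term '3xy^5' has total degree 1+5 = 6.
  Term '3x^8y^4' has total degree 8+4 = 12.
  Term '8x^3y^6' has total degree 3+6 = 9.
  Term '7x^6y^4' has total degree 6+4 = 10.
The maximum total degree among all terms is 12.

12


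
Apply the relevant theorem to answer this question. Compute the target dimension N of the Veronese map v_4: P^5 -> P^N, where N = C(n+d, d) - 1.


The Veronese embedding v_d: P^n -> P^N maps each point to all
degree-d monomials in n+1 homogeneous coordinates.
N = C(n+d, d) - 1
N = C(5+4, 4) - 1
N = C(9, 4) - 1
C(9, 4) = 126
N = 126 - 1 = 125

125


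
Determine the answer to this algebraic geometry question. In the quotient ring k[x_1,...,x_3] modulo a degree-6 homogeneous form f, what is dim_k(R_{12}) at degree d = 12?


For R = k[x_1,...,x_n]/(f) with f homogeneous of degree e:
The Hilbert series is (1 - t^e)/(1 - t)^n.
So h(d) = C(d+n-1, n-1) - C(d-e+n-1, n-1) for d >= e.
With n=3, e=6, d=12:
C(12+3-1, 3-1) = C(14, 2) = 91
C(12-6+3-1, 3-1) = C(8, 2) = 28
h(12) = 91 - 28 = 63

63


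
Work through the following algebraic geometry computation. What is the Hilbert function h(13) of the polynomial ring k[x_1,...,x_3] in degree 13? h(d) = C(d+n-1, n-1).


The Hilbert function for the polynomial ring in 3 variables is:
h(d) = C(d+n-1, n-1)
h(13) = C(13+3-1, 3-1) = C(15, 2)
= 15! / (2! * 13!)
= 105

105


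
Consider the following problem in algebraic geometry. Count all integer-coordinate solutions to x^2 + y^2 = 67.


Systematically check integer values of x where x^2 <= 67.
For each valid x, check if 67 - x^2 is a perfect square.
Total integer solutions found: 0

0


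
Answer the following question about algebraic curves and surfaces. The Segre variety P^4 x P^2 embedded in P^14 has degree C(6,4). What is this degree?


The degree of the Segre variety P^4 x P^2 is C(m+n, m).
= C(6, 4)
= 15

15


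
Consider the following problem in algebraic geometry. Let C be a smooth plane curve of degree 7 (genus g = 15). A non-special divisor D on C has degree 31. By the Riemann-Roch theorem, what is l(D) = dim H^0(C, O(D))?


First, compute the genus of a smooth plane curve of degree 7:
g = (d-1)(d-2)/2 = (7-1)(7-2)/2 = 15
For a non-special divisor D (i.e., h^1(D) = 0), Riemann-Roch gives:
l(D) = deg(D) - g + 1
Since deg(D) = 31 >= 2g - 1 = 29, D is non-special.
l(D) = 31 - 15 + 1 = 17

17


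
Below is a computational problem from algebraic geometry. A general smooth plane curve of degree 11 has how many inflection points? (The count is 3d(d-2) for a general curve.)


For a general smooth plane curve C of degree d, the inflection points are
the intersection of C with its Hessian curve, which has degree 3(d-2).
By Bezout, the total intersection number is d * 3(d-2) = 11 * 27 = 297.
For a general curve every flex is ordinary, so each contributes
multiplicity 1 to C·Hess(C), and the number of distinct inflection
points is 3d(d-2).
Inflection points = 3*11*(11-2) = 3*11*9 = 297

297


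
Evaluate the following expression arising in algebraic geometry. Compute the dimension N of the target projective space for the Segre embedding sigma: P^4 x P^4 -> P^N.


The Segre embedding maps P^m x P^n into P^N via
all products of coordinates from each factor.
N = (m+1)(n+1) - 1
N = (4+1)(4+1) - 1
N = 5*5 - 1
N = 25 - 1 = 24

24


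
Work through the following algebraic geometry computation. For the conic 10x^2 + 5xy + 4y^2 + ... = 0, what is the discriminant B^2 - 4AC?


The discriminant of a conic Ax^2 + Bxy + Cy^2 + ... = 0 is B^2 - 4AC.
B^2 = 5^2 = 25
4AC = 4*10*4 = 160
Discriminant = 25 - 160 = -135

-135


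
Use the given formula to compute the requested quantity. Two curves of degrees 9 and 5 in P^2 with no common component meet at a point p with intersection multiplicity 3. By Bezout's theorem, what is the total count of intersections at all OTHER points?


By Bezout's theorem, the total intersection number is d1 * d2.
Total = 9 * 5 = 45
Intersection multiplicity at p = 3
Remaining intersections = 45 - 3 = 42

42


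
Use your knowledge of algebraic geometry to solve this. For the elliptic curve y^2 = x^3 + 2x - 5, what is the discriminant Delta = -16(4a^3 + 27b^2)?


Compute each component:
4a^3 = 4*2^3 = 4*8 = 32
27b^2 = 27*(-5)^2 = 27*25 = 675
4a^3 + 27b^2 = 32 + 675 = 707
Delta = -16*707 = -11312

-11312


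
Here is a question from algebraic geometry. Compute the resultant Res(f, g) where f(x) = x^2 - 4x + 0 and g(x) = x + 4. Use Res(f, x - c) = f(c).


For Res(f, x - c), we evaluate f at x = c.
f(-4) = (-4)^2 - 4*(-4) + 0
= 16 + 16 + 0
= 32 + 0 = 32
Res(f, g) = 32

32


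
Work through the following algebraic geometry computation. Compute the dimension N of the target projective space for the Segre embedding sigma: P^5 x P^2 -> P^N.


The Segre embedding maps P^m x P^n into P^N via
all products of coordinates from each factor.
N = (m+1)(n+1) - 1
N = (5+1)(2+1) - 1
N = 6*3 - 1
N = 18 - 1 = 17

17


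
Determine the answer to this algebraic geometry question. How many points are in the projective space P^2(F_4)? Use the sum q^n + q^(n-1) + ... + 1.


P^2(F_4) has (q^(n+1) - 1)/(q - 1) points.
= 4^2 + 4^1 + 4^0
= 16 + 4 + 1
= 21

21


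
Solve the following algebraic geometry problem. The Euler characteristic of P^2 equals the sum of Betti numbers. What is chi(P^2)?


The complex projective space P^2 has one cell in each even real dimension 0, 2, ..., 4.
The cohomology groups are H^{2k}(P^2) = Z for k = 0,...,2, and 0 otherwise.
Euler characteristic = sum of Betti numbers = 1 per even-dimensional cohomology group.
chi(P^2) = 2 + 1 = 3

3


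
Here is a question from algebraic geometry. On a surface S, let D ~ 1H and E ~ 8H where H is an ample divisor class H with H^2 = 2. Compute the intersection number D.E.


Using bilinearity of the intersection pairing on a surface S:
(aH).(bH) = ab * (H.H)
We have H^2 = 2.
D.E = (1H).(8H) = 1*8*2
= 8*2
= 16

16


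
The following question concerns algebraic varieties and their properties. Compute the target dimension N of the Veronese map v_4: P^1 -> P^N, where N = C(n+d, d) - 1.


The Veronese embedding v_d: P^n -> P^N maps each point to all
degree-d monomials in n+1 homogeneous coordinates.
N = C(n+d, d) - 1
N = C(1+4, 4) - 1
N = C(5, 4) - 1
C(5, 4) = 5
N = 5 - 1 = 4

4


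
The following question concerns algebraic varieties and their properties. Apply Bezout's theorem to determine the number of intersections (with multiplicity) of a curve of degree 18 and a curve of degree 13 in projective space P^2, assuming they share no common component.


Bezout's theorem states the intersection count equals the product of degrees.
Intersection count = 18 * 13 = 234

234


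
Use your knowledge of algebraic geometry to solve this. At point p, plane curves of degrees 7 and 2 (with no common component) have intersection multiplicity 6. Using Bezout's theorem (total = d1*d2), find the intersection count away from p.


By Bezout's theorem, the total intersection number is d1 * d2.
Total = 7 * 2 = 14
Intersection multiplicity at p = 6
Remaining intersections = 14 - 6 = 8

8


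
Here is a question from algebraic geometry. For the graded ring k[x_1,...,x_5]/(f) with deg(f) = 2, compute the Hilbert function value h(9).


For R = k[x_1,...,x_n]/(f) with f homogeneous of degree e:
The Hilbert series is (1 - t^e)/(1 - t)^n.
So h(d) = C(d+n-1, n-1) - C(d-e+n-1, n-1) for d >= e.
With n=5, e=2, d=9:
C(9+5-1, 5-1) = C(13, 4) = 715
C(9-2+5-1, 5-1) = C(11, 4) = 330
h(9) = 715 - 330 = 385

385


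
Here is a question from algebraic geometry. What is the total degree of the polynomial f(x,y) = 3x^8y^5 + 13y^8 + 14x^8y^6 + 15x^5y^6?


Examine each term for its total degree (sum of exponents).
  Term '3x^8y^5' has total degree 8+5 = 13.
  Term '13y^8' has total degree 0+8 = 8.
  Term '14x^8y^6' has total degree 8+6 = 14.
  Term '15x^5y^6' has total degree 5+6 = 11.
The maximum total degree among all terms is 14.

14


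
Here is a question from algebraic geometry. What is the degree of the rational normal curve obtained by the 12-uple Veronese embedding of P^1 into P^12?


The rational normal curve in P^12 is the image of P^1 under the 12-uple Veronese.
A general hyperplane in P^12 pulls back to a degree-12 form on P^1, which has 12 zeros,
so the curve meets a general hyperplane in 12 points. Degree = 12.

12


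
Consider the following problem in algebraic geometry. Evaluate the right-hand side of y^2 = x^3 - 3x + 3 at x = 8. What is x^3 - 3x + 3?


Compute x^3 - 3x + 3 at x = 8:
x^3 = 8^3 = 512
(-3)*x = (-3)*8 = -24
Sum: 512 - 24 + 3 = 491

491


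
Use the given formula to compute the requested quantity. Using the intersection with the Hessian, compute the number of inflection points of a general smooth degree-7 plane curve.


For a general smooth plane curve C of degree d, the inflection points are
the intersection of C with its Hessian curve, which has degree 3(d-2).
By Bezout, the total intersection number is d * 3(d-2) = 7 * 15 = 105.
For a general curve every flex is ordinary, so each contributes
multiplicity 1 to C·Hess(C), and the number of distinct inflection
points is 3d(d-2).
Inflection points = 3*7*(7-2) = 3*7*5 = 105

105


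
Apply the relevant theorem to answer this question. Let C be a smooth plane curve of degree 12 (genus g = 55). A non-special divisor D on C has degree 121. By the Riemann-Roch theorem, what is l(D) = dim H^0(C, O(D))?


First, compute the genus of a smooth plane curve of degree 12:
g = (d-1)(d-2)/2 = (12-1)(12-2)/2 = 55
For a non-special divisor D (i.e., h^1(D) = 0), Riemann-Roch gives:
l(D) = deg(D) - g + 1
Since deg(D) = 121 >= 2g - 1 = 109, D is non-special.
l(D) = 121 - 55 + 1 = 67

67


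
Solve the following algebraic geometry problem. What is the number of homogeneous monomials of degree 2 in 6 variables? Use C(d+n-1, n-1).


The number of degree-2 monomials in 6 variables is C(d+n-1, n-1).
= C(2+6-1, 6-1) = C(7, 5)
= 21

21


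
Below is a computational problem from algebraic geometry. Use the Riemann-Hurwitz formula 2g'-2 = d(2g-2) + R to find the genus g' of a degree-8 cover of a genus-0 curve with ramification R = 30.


Riemann-Hurwitz formula: 2g' - 2 = d(2g - 2) + R
Given: d = 8, g = 0, R = 30
2g' - 2 = 8*(2*0 - 2) + 30
2g' - 2 = 8*(-2) + 30
2g' - 2 = -16 + 30 = 14
2g' = 16
g' = 8

8


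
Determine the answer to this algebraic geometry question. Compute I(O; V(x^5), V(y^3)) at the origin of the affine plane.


The intersection multiplicity of V(x^a) and V(y^b) at the origin is:
I(O; V(x^5), V(y^3)) = dim_k(k[x,y]/(x^5, y^3))
A basis for k[x,y]/(x^5, y^3) is the set of monomials x^i * y^j
where 0 <= i < 5 and 0 <= j < 3.
The number of such monomials is 5 * 3 = 15

15


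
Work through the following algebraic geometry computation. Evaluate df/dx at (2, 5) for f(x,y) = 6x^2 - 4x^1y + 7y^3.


df/dx = 2*6*x^1 + 1*(-4)*x^0*y
At (2,5): 2*6*2^1 + 1*(-4)*2^0*5
= 24 - 20
= 4

4


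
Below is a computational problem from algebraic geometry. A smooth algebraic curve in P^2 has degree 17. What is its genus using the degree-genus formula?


Using the genus formula for smooth plane curves:
g = (d-1)(d-2)/2
g = (17-1)(17-2)/2
g = 16*15/2
g = 240/2 = 120

120


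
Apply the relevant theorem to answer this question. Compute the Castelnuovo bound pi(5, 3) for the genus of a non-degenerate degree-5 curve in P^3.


Castelnuovo's bound: write d - 1 = m(r-1) + epsilon with 0 <= epsilon < r-1.
d - 1 = 5 - 1 = 4
r - 1 = 3 - 1 = 2
4 = 2*2 + 0, so m = 2, epsilon = 0
pi(d, r) = m(m-1)(r-1)/2 + m*epsilon
= 2*1*2/2 + 2*0
= 4/2 + 0
= 2 + 0 = 2

2


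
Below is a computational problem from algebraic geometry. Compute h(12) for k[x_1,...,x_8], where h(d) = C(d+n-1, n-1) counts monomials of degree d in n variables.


The Hilbert function for the polynomial ring in 8 variables is:
h(d) = C(d+n-1, n-1)
h(12) = C(12+8-1, 8-1) = C(19, 7)
= 19! / (7! * 12!)
= 50388

50388


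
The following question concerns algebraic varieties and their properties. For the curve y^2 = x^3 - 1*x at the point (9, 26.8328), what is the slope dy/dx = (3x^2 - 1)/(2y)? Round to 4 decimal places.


Using implicit differentiation of y^2 = x^3 - 1*x:
2y * dy/dx = 3x^2 - 1
dy/dx = (3x^2 - 1)/(2y)
Numerator: 3*9^2 - 1 = 242
Denominator: 2*26.8328 = 53.6656
dy/dx = 242/53.6656 = 4.5094

4.5094


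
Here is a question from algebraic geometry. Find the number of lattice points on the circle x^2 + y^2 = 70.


Systematically check integer values of x where x^2 <= 70.
For each valid x, check if 70 - x^2 is a perfect square.
Total integer solutions found: 0

0


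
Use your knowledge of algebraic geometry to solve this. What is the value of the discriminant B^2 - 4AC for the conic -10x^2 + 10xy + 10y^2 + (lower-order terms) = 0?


The discriminant of a conic Ax^2 + Bxy + Cy^2 + ... = 0 is B^2 - 4AC.
B^2 = 10^2 = 100
4AC = 4*(-10)*10 = -400
Discriminant = 100 + 400 = 500

500


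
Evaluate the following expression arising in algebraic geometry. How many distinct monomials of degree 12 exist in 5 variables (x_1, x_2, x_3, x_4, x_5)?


The number of degree-12 monomials in 5 variables is C(d+n-1, n-1).
= C(12+5-1, 5-1) = C(16, 4)
= 1820

1820


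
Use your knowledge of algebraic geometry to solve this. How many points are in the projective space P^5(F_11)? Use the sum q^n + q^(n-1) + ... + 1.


P^5(F_11) has (q^(n+1) - 1)/(q - 1) points.
= 11^5 + 11^4 + 11^3 + 11^2 + 11^1 + 11^0
= 161051 + 14641 + 1331 + 121 + 11 + 1
= 177156

177156


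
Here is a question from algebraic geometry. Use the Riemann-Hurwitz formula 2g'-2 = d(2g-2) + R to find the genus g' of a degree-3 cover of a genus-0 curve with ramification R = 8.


Riemann-Hurwitz formula: 2g' - 2 = d(2g - 2) + R
Given: d = 3, g = 0, R = 8
2g' - 2 = 3*(2*0 - 2) + 8
2g' - 2 = 3*(-2) + 8
2g' - 2 = -6 + 8 = 2
2g' = 4
g' = 2

2


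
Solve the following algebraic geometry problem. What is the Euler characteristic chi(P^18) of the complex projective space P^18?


The complex projective space P^18 has one cell in each even real dimension 0, 2, ..., 36.
The cohomology groups are H^{2k}(P^18) = Z for k = 0,...,18, and 0 otherwise.
Euler characteristic = sum of Betti numbers = 1 per even-dimensional cohomology group.
chi(P^18) = 18 + 1 = 19

19


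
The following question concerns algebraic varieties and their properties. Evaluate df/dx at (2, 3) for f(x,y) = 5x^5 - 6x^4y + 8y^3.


df/dx = 5*5*x^4 + 4*(-6)*x^3*y
At (2,3): 5*5*2^4 + 4*(-6)*2^3*3
= 400 - 576
= -176

-176


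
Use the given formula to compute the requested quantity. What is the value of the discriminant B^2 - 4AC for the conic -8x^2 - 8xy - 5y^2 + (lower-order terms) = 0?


The discriminant of a conic Ax^2 + Bxy + Cy^2 + ... = 0 is B^2 - 4AC.
B^2 = (-8)^2 = 64
4AC = 4*(-8)*(-5) = 160
Discriminant = 64 - 160 = -96

-96


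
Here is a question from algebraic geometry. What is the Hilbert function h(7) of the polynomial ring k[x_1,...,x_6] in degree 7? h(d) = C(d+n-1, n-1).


The Hilbert function for the polynomial ring in 6 variables is:
h(d) = C(d+n-1, n-1)
h(7) = C(7+6-1, 6-1) = C(12, 5)
= 12! / (5! * 7!)
= 792

792


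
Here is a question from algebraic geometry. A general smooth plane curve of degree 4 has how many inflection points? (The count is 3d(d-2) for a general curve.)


For a general smooth plane curve C of degree d, the inflection points are
the intersection of C with its Hessian curve, which has degree 3(d-2).
By Bezout, the total intersection number is d * 3(d-2) = 4 * 6 = 24.
For a general curve every flex is ordinary, so each contributes
multiplicity 1 to C·Hess(C), and the number of distinct inflection
points is 3d(d-2).
Inflection points = 3*4*(4-2) = 3*4*2 = 24

24


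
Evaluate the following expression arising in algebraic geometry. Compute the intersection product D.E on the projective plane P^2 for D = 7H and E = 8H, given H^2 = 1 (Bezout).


Using bilinearity of the intersection pairing on the projective plane P^2:
(aH).(bH) = ab * (H.H)
We have H^2 = 1 (Bezout).
D.E = (7H).(8H) = 7*8*1
= 56*1
= 56

56


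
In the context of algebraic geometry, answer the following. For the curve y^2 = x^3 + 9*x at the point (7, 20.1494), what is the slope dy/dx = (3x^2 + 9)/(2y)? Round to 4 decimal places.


Using implicit differentiation of y^2 = x^3 + 9*x:
2y * dy/dx = 3x^2 + 9
dy/dx = (3x^2 + 9)/(2y)
Numerator: 3*7^2 + 9 = 156
Denominator: 2*20.1494 = 40.2988
dy/dx = 156/40.2988 = 3.8711

3.8711


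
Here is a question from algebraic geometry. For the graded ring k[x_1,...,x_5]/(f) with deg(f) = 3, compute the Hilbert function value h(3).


For R = k[x_1,...,x_n]/(f) with f homogeneous of degree e:
The Hilbert series is (1 - t^e)/(1 - t)^n.
So h(d) = C(d+n-1, n-1) - C(d-e+n-1, n-1) for d >= e.
With n=5, e=3, d=3:
C(3+5-1, 5-1) = C(7, 4) = 35
C(3-3+5-1, 5-1) = C(4, 4) = 1
h(3) = 35 - 1 = 34

34


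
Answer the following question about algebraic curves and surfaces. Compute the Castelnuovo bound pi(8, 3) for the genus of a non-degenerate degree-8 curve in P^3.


Castelnuovo's bound: write d - 1 = m(r-1) + epsilon with 0 <= epsilon < r-1.
d - 1 = 8 - 1 = 7
r - 1 = 3 - 1 = 2
7 = 3*2 + 1, so m = 3, epsilon = 1
pi(d, r) = m(m-1)(r-1)/2 + m*epsilon
= 3*2*2/2 + 3*1
= 12/2 + 3
= 6 + 3 = 9

9


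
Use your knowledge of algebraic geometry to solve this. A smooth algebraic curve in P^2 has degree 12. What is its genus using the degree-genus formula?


Using the genus formula for smooth plane curves:
g = (d-1)(d-2)/2
g = (12-1)(12-2)/2
g = 11*10/2
g = 110/2 = 55

55


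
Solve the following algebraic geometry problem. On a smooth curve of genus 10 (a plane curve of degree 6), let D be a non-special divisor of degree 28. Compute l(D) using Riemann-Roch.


First, compute the genus of a smooth plane curve of degree 6:
g = (d-1)(d-2)/2 = (6-1)(6-2)/2 = 10
For a non-special divisor D (i.e., h^1(D) = 0), Riemann-Roch gives:
l(D) = deg(D) - g + 1
Since deg(D) = 28 >= 2g - 1 = 19, D is non-special.
l(D) = 28 - 10 + 1 = 19

19


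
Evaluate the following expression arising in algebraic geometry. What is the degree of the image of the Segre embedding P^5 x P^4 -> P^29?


The degree of the Segre variety P^5 x P^4 is C(m+n, m).
= C(9, 5)
= 126

126


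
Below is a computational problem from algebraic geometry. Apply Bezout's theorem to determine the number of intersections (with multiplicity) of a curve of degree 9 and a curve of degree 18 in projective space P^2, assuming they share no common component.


Bezout's theorem states the intersection count equals the product of degrees.
Intersection count = 9 * 18 = 162

162


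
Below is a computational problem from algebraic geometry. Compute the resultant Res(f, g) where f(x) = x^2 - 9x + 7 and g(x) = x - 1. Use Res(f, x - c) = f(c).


For Res(f, x - c), we evaluate f at x = c.
f(1) = 1^2 - 9*1 + 7
= 1 - 9 + 7
= -8 + 7 = -1
Res(f, g) = -1

-1


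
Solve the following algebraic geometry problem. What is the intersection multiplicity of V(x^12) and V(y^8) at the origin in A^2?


The intersection multiplicity of V(x^a) and V(y^b) at the origin is:
I(O; V(x^12), V(y^8)) = dim_k(k[x,y]/(x^12, y^8))
A basis for k[x,y]/(x^12, y^8) is the set of monomials x^i * y^j
where 0 <= i < 12 and 0 <= j < 8.
The number of such monomials is 12 * 8 = 96

96


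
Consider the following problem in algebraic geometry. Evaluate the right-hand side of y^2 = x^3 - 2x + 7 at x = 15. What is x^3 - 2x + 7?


Compute x^3 - 2x + 7 at x = 15:
x^3 = 15^3 = 3375
(-2)*x = (-2)*15 = -30
Sum: 3375 - 30 + 7 = 3352

3352


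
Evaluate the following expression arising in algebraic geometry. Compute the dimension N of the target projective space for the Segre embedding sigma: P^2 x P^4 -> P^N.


The Segre embedding maps P^m x P^n into P^N via
all products of coordinates from each factor.
N = (m+1)(n+1) - 1
N = (2+1)(4+1) - 1
N = 3*5 - 1
N = 15 - 1 = 14

14


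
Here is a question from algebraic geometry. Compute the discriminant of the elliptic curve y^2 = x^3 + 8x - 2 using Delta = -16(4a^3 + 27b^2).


Compute each component:
4a^3 = 4*8^3 = 4*512 = 2048
27b^2 = 27*(-2)^2 = 27*4 = 108
4a^3 + 27b^2 = 2048 + 108 = 2156
Delta = -16*2156 = -34496

-34496


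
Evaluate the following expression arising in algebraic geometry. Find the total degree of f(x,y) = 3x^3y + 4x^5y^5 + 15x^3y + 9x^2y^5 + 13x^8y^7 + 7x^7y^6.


Examine each term for its total degree (sum of exponents).
  Term '3x^3y' has total degree 3+1 = 4.
  Term '4x^5y^5' has total degree 5+5 = 10.
  Term '15x^3y' has total degree 3+1 = 4.
  Term '9x^2y^5' has total degree 2+5 = 7.
  Term '13x^8y^7' has total degree 8+7 = 15.
  Term '7x^7y^6' has total degree 7+6 = 13.
The maximum total degree among all terms is 15.

15


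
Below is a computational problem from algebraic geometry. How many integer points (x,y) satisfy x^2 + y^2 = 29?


Systematically check integer values of x where x^2 <= 29.
For each valid x, check if 29 - x^2 is a perfect square.
x=2: 29 - 4 = 25, sqrt = 5 (valid)
x=5: 29 - 25 = 4, sqrt = 2 (valid)
Total integer solutions found: 8

8


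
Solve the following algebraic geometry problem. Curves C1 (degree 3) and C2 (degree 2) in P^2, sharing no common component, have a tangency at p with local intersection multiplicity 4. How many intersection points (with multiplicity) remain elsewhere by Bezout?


By Bezout's theorem, the total intersection number is d1 * d2.
Total = 3 * 2 = 6
Intersection multiplicity at p = 4
Remaining intersections = 6 - 4 = 2

2


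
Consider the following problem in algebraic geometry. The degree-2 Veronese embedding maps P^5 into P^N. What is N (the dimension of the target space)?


The Veronese embedding v_d: P^n -> P^N maps each point to all
degree-d monomials in n+1 homogeneous coordinates.
N = C(n+d, d) - 1
N = C(5+2, 2) - 1
N = C(7, 2) - 1
C(7, 2) = 21
N = 21 - 1 = 20

20


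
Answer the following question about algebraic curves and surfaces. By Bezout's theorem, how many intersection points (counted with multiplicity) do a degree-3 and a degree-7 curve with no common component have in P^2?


Bezout's theorem states the intersection count equals the product of degrees.
Intersection count = 3 * 7 = 21

21


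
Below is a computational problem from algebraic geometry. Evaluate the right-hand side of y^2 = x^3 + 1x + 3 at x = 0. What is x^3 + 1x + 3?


Compute x^3 + 1x + 3 at x = 0:
x^3 = 0^3 = 0
1*x = 1*0 = 0
Sum: 0 + 0 + 3 = 3

3


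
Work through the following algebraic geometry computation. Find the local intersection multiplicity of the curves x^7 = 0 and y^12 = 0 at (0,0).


The intersection multiplicity of V(x^a) and V(y^b) at the origin is:
I(O; V(x^7), V(y^12)) = dim_k(k[x,y]/(x^7, y^12))
A basis for k[x,y]/(x^7, y^12) is the set of monomials x^i * y^j
where 0 <= i < 7 and 0 <= j < 12.
The number of such monomials is 7 * 12 = 84

84


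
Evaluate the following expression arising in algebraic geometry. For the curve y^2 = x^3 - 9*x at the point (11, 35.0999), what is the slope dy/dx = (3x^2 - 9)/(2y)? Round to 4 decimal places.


Using implicit differentiation of y^2 = x^3 - 9*x:
2y * dy/dx = 3x^2 - 9
dy/dx = (3x^2 - 9)/(2y)
Numerator: 3*11^2 - 9 = 354
Denominator: 2*35.0999 = 70.1998
dy/dx = 354/70.1998 = 5.0427

5.0427


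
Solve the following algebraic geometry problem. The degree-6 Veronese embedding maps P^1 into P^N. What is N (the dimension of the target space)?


The Veronese embedding v_d: P^n -> P^N maps each point to all
degree-d monomials in n+1 homogeneous coordinates.
N = C(n+d, d) - 1
N = C(1+6, 6) - 1
N = C(7, 6) - 1
C(7, 6) = 7
N = 7 - 1 = 6

6


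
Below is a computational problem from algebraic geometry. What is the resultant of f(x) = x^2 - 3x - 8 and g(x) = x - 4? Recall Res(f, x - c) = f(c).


For Res(f, x - c), we evaluate f at x = c.
f(4) = 4^2 - 3*4 - 8
= 16 - 12 - 8
= 4 - 8 = -4
Res(f, g) = -4

-4


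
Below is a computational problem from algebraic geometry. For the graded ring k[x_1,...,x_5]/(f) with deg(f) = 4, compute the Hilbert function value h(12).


For R = k[x_1,...,x_n]/(f) with f homogeneous of degree e:
The Hilbert series is (1 - t^e)/(1 - t)^n.
So h(d) = C(d+n-1, n-1) - C(d-e+n-1, n-1) for d >= e.
With n=5, e=4, d=12:
C(12+5-1, 5-1) = C(16, 4) = 1820
C(12-4+5-1, 5-1) = C(12, 4) = 495
h(12) = 1820 - 495 = 1325

1325


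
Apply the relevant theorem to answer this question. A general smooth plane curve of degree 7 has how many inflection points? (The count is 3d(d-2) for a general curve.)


For a general smooth plane curve C of degree d, the inflection points are
the intersection of C with its Hessian curve, which has degree 3(d-2).
By Bezout, the total intersection number is d * 3(d-2) = 7 * 15 = 105.
For a general curve every flex is ordinary, so each contributes
multiplicity 1 to C·Hess(C), and the number of distinct inflection
points is 3d(d-2).
Inflection points = 3*7*(7-2) = 3*7*5 = 105

105


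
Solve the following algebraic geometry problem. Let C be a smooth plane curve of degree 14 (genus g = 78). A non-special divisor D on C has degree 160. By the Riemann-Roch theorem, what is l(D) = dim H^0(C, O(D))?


First, compute the genus of a smooth plane curve of degree 14:
g = (d-1)(d-2)/2 = (14-1)(14-2)/2 = 78
For a non-special divisor D (i.e., h^1(D) = 0), Riemann-Roch gives:
l(D) = deg(D) - g + 1
Since deg(D) = 160 >= 2g - 1 = 155, D is non-special.
l(D) = 160 - 78 + 1 = 83

83


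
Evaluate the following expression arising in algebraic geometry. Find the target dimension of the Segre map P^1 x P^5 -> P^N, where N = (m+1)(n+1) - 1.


The Segre embedding maps P^m x P^n into P^N via
all products of coordinates from each factor.
N = (m+1)(n+1) - 1
N = (1+1)(5+1) - 1
N = 2*6 - 1
N = 12 - 1 = 11

11


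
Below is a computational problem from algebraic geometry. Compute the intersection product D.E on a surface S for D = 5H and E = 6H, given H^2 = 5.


Using bilinearity of the intersection pairing on a surface S:
(aH).(bH) = ab * (H.H)
We have H^2 = 5.
D.E = (5H).(6H) = 5*6*5
= 30*5
= 150

150


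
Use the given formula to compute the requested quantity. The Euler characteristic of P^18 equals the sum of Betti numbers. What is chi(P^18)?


The complex projective space P^18 has one cell in each even real dimension 0, 2, ..., 36.
The cohomology groups are H^{2k}(P^18) = Z for k = 0,...,18, and 0 otherwise.
Euler characteristic = sum of Betti numbers = 1 per even-dimensional cohomology group.
chi(P^18) = 18 + 1 = 19

19


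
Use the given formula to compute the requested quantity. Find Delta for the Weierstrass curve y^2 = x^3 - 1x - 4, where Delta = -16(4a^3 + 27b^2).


Compute each component:
4a^3 = 4*(-1)^3 = 4*(-1) = -4
27b^2 = 27*(-4)^2 = 27*16 = 432
4a^3 + 27b^2 = -4 + 432 = 428
Delta = -16*428 = -6848

-6848


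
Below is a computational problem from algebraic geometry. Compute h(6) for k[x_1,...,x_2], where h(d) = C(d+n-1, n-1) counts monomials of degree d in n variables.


The Hilbert function for the polynomial ring in 2 variables is:
h(d) = C(d+n-1, n-1)
h(6) = C(6+2-1, 2-1) = C(7, 1)
= 7! / (1! * 6!)
= 7

7


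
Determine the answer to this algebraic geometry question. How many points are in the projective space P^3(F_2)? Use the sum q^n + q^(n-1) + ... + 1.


P^3(F_2) has (q^(n+1) - 1)/(q - 1) points.
= 2^3 + 2^2 + 2^1 + 2^0
= 8 + 4 + 2 + 1
= 15

15


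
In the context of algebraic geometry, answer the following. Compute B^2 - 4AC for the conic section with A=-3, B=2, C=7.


The discriminant of a conic Ax^2 + Bxy + Cy^2 + ... = 0 is B^2 - 4AC.
B^2 = 2^2 = 4
4AC = 4*(-3)*7 = -84
Discriminant = 4 + 84 = 88

88


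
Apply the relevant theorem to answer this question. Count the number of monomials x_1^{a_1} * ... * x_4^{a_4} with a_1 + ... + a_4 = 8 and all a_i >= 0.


The number of degree-8 monomials in 4 variables is C(d+n-1, n-1).
= C(8+4-1, 4-1) = C(11, 3)
= 165

165


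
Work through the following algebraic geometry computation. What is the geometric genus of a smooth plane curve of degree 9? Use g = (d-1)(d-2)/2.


Using the genus formula for smooth plane curves:
g = (d-1)(d-2)/2
g = (9-1)(9-2)/2
g = 8*7/2
g = 56/2 = 28

28


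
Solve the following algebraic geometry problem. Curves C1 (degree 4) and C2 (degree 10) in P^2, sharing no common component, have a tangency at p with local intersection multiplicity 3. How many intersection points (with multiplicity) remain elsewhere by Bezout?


By Bezout's theorem, the total intersection number is d1 * d2.
Total = 4 * 10 = 40
Intersection multiplicity at p = 3
Remaining intersections = 40 - 3 = 37

37


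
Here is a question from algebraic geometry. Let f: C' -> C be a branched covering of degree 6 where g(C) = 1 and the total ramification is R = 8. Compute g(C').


Riemann-Hurwitz formula: 2g' - 2 = d(2g - 2) + R
Given: d = 6, g = 1, R = 8
2g' - 2 = 6*(2*1 - 2) + 8
2g' - 2 = 6*0 + 8
2g' - 2 = 0 + 8 = 8
2g' = 10
g' = 5

5


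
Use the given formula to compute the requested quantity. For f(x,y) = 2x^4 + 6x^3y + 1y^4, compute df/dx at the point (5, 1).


df/dx = 4*2*x^3 + 3*6*x^2*y
At (5,1): 4*2*5^3 + 3*6*5^2*1
= 1000 + 450
= 1450

1450


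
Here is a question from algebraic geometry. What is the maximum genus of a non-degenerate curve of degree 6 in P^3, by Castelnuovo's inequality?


Castelnuovo's bound: write d - 1 = m(r-1) + epsilon with 0 <= epsilon < r-1.
d - 1 = 6 - 1 = 5
r - 1 = 3 - 1 = 2
5 = 2*2 + 1, so m = 2, epsilon = 1
pi(d, r) = m(m-1)(r-1)/2 + m*epsilon
= 2*1*2/2 + 2*1
= 4/2 + 2
= 2 + 2 = 4

4


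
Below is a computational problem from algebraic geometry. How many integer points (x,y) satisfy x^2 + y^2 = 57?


Systematically check integer values of x where x^2 <= 57.
For each valid x, check if 57 - x^2 is a perfect square.
Total integer solutions found: 0

0


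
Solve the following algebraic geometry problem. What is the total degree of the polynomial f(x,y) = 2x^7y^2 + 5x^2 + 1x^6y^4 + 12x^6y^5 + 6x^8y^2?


Examine each term for its total degree (sum of exponents).
  Term '2x^7y^2' has total degree 7+2 = 9.
  Term '5x^2' has total degree 2+0 = 2.
  Term '1x^6y^4' has total degree 6+4 = 10.
  Term '12x^6y^5' has total degree 6+5 = 11.
  Term '6x^8y^2' has total degree 8+2 = 10.
The maximum total degree among all terms is 11.

11


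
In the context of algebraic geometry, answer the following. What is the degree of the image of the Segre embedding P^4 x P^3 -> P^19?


The degree of the Segre variety P^4 x P^3 is C(m+n, m).
= C(7, 4)
= 35

35


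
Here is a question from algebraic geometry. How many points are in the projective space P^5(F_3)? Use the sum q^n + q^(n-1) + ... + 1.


P^5(F_3) has (q^(n+1) - 1)/(q - 1) points.
= 3^5 + 3^4 + 3^3 + 3^2 + 3^1 + 3^0
= 243 + 81 + 27 + 9 + 3 + 1
= 364

364


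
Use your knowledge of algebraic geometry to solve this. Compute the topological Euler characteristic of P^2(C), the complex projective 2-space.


The complex projective space P^2 has one cell in each even real dimension 0, 2, ..., 4.
The cohomology groups are H^{2k}(P^2) = Z for k = 0,...,2, and 0 otherwise.
Euler characteristic = sum of Betti numbers = 1 per even-dimensional cohomology group.
chi(P^2) = 2 + 1 = 3

3


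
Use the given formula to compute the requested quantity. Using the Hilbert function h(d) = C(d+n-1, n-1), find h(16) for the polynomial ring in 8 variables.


The Hilbert function for the polynomial ring in 8 variables is:
h(d) = C(d+n-1, n-1)
h(16) = C(16+8-1, 8-1) = C(23, 7)
= 23! / (7! * 16!)
= 245157

245157


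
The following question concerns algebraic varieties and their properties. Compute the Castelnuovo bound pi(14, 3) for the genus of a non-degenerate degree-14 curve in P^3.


Castelnuovo's bound: write d - 1 = m(r-1) + epsilon with 0 <= epsilon < r-1.
d - 1 = 14 - 1 = 13
r - 1 = 3 - 1 = 2
13 = 6*2 + 1, so m = 6, epsilon = 1
pi(d, r) = m(m-1)(r-1)/2 + m*epsilon
= 6*5*2/2 + 6*1
= 60/2 + 6
= 30 + 6 = 36

36


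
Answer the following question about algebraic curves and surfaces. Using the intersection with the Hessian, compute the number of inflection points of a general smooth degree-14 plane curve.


For a general smooth plane curve C of degree d, the inflection points are
the intersection of C with its Hessian curve, which has degree 3(d-2).
By Bezout, the total intersection number is d * 3(d-2) = 14 * 36 = 504.
For a general curve every flex is ordinary, so each contributes
multiplicity 1 to C·Hess(C), and the number of distinct inflection
points is 3d(d-2).
Inflection points = 3*14*(14-2) = 3*14*12 = 504

504


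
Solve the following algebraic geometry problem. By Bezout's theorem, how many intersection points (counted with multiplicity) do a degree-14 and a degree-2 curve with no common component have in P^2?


Bezout's theorem states the intersection count equals the product of degrees.
Intersection count = 14 * 2 = 28

28


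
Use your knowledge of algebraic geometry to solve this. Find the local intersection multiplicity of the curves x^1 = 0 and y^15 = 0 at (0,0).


The intersection multiplicity of V(x^a) and V(y^b) at the origin is:
I(O; V(x^1), V(y^15)) = dim_k(k[x,y]/(x^1, y^15))
A basis for k[x,y]/(x^1, y^15) is the set of monomials x^i * y^j
where 0 <= i < 1 and 0 <= j < 15.
The number of such monomials is 1 * 15 = 15

15


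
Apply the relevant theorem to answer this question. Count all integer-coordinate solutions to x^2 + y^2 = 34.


Systematically check integer values of x where x^2 <= 34.
For each valid x, check if 34 - x^2 is a perfect square.
x=3: 34 - 9 = 25, sqrt = 5 (valid)
x=5: 34 - 25 = 9, sqrt = 3 (valid)
Total integer solutions found: 8

8


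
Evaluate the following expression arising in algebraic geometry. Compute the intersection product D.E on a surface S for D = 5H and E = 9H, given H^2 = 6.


Using bilinearity of the intersection pairing on a surface S:
(aH).(bH) = ab * (H.H)
We have H^2 = 6.
D.E = (5H).(9H) = 5*9*6
= 45*6
= 270

270


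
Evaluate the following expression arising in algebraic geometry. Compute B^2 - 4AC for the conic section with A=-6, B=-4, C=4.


The discriminant of a conic Ax^2 + Bxy + Cy^2 + ... = 0 is B^2 - 4AC.
B^2 = (-4)^2 = 16
4AC = 4*(-6)*4 = -96
Discriminant = 16 + 96 = 112

112


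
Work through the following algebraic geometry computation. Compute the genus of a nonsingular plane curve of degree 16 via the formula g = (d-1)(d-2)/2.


Using the genus formula for smooth plane curves:
g = (d-1)(d-2)/2
g = (16-1)(16-2)/2
g = 15*14/2
g = 210/2 = 105

105


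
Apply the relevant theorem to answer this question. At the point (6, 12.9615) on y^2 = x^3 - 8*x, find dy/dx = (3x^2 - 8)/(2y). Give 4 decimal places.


Using implicit differentiation of y^2 = x^3 - 8*x:
2y * dy/dx = 3x^2 - 8
dy/dx = (3x^2 - 8)/(2y)
Numerator: 3*6^2 - 8 = 100
Denominator: 2*12.9615 = 25.923
dy/dx = 100/25.923 = 3.8576

3.8576


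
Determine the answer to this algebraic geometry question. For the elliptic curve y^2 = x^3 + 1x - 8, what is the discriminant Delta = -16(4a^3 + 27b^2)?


Compute each component:
4a^3 = 4*1^3 = 4*1 = 4
27b^2 = 27*(-8)^2 = 27*64 = 1728
4a^3 + 27b^2 = 4 + 1728 = 1732
Delta = -16*1732 = -27712

-27712


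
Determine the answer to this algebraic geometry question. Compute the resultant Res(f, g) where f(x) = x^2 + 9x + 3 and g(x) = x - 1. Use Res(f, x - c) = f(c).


For Res(f, x - c), we evaluate f at x = c.
f(1) = 1^2 + 9*1 + 3
= 1 + 9 + 3
= 10 + 3 = 13
Res(f, g) = 13

13


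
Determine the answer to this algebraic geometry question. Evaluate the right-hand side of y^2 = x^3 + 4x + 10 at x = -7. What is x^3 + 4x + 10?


Compute x^3 + 4x + 10 at x = -7:
x^3 = (-7)^3 = -343
4*x = 4*(-7) = -28
Sum: -343 - 28 + 10 = -361

-361


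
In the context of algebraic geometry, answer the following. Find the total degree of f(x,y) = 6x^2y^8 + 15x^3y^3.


Examine each term for its total degree (sum of exponents).
  Term '6x^2y^8' has total degree 2+8 = 10.
  Term '15x^3y^3' has total degree 3+3 = 6.
The maximum total degree among all terms is 10.

10
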